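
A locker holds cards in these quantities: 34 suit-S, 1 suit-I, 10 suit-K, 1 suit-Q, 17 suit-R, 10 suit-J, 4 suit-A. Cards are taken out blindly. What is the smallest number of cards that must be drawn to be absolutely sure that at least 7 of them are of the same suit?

31

Pigeonhole: the 7 suits are the holes; the cards drawn are the pigeons.
To avoid 7 of any one suit, the worst case takes at most 6 of each suit, or every card of a suit that has fewer than 6.
That gives 6 + 1 + 6 + 1 + 6 + 6 + 4 = 30 cards with no suit reaching 7.
The next card forces some suit to 7, so 30 + 1 = 31.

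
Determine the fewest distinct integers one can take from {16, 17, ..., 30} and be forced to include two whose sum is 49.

Two chosen integers sum to 49 exactly when both halves of some pair {x, 49−x} with 19 ≤ x ≤ 49−x ≤ 30 are chosen — 6 such pairs.
The remaining 3 elements (those with no distinct partner in range) can never complete a 49-sum, so the worst case takes all of them and one from each pair: 3 + 6 = 9.
Pigeonhole: the 10th integer has to be the second member of some pair, so 9 + 1 = 10.

10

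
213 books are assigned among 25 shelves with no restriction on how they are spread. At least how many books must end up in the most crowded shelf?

Pigeonhole: the 25 shelves are the holes and the 213 books are the pigeons.
If every shelf held at most 8 books, the total would be at most 25 × 8 = 200, which is less than 213.
So some shelf holds at least ⌈213/25⌉ = 9 books.

9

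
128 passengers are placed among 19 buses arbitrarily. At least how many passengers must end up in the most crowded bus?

7

The 19 buses are the holes and the 128 passengers are the pigeons.
If every bus held at most 6 passengers, the total would be at most 19 × 6 = 114, which is less than 128.
So some bus holds at least ⌈128/19⌉ = 7 passengers.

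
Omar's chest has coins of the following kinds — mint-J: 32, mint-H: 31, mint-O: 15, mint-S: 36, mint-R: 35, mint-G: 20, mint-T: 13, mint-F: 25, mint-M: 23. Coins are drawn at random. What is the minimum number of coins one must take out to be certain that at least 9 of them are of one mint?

73

By pigeonhole, the 9 mints are the holes; the coins drawn are the pigeons.
To avoid 9 of any one mint, the worst case takes at most 8 of each mint.
That gives 8 + 8 + 8 + 8 + 8 + 8 + 8 + 8 + 8 = 72 coins with no mint reaching 9.
The next coin forces some mint to 9, so 72 + 1 = 73.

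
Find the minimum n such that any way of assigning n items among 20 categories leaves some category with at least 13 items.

With 240 items one could put exactly 12 in each of the 20 categories, and no category would reach 13.
One more item must land in a category that already has 12, giving it 13.
So 20 × 12 + 1 = 241 items are required.

241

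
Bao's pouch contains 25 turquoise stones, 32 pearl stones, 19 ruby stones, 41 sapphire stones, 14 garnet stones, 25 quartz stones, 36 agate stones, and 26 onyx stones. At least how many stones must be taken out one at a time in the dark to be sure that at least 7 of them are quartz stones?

200

In the worst case for collecting quartz stones, every non-quartz stone comes out first.
There are 25 + 32 + 19 + 41 + 14 + 36 + 26 = 193 non-quartz stones altogether.
After those, each further stone must be quartz, so 193 + 7 = 200 draws guarantee 7 quartz stones.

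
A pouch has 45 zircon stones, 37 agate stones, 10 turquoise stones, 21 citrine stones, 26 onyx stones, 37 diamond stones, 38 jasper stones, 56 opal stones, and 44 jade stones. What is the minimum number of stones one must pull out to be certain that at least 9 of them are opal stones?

In the worst case for collecting opal stones, every non-opal stone comes out first.
There are 45 + 37 + 10 + 21 + 26 + 37 + 38 + 44 = 258 non-opal stones altogether.
After those, each further stone must be opal, so 258 + 9 = 267 draws guarantee 9 opal stones.

267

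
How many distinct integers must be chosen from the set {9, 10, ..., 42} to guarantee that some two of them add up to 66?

A set avoiding the sum 66 can contain at most one of each pair {x, 66−x}, plus the 16 elements whose complement lies outside the range or equal to its own complement.
The integers 9, …, 33 (25 of them) are such a set: any two sum to at least 9+10 = 19 and at most 32+33 = 65 < 66.
Pigeonhole: any 26th integer completes one of the 9 pairs, so 26 choices force a sum of 66.

26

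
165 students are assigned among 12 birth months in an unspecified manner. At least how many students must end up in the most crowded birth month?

Pigeonhole: the 12 birth months are the holes and the 165 students are the pigeons.
If every birth month held at most 13 students, the total would be at most 12 × 13 = 156, which is less than 165.
So some birth month holds at least ⌈165/12⌉ = 14 students.

14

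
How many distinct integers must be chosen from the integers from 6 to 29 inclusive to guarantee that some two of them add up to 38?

Group the elements by complementary pair {x, 38−x}: {9,29}, {10,28}, {11,27}, …, giving 10 two-element pairs, the single value 19 (it cannot pair with itself since the integers are distinct), and 3 integers whose partner 38−x falls outside [6,29].
Treating each of those 14 groups as a pigeonhole, one can pick one integer per group — 14 integers — with no two summing to 38.
The 15th integer lands in an occupied pair, forcing a sum of 38.

15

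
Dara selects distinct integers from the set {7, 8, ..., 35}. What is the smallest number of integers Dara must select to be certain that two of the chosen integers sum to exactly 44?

Two chosen integers sum to 44 exactly when both halves of some pair {x, 44−x} with 9 ≤ x ≤ 44−x ≤ 35 are chosen — 13 such pairs.
The remaining 3 elements (those with no distinct partner in range) can never complete a 44-sum, so the worst case takes all of them and one from each pair: 3 + 13 = 16.
The 17th integer has to be the second member of some pair, so 16 + 1 = 17.

17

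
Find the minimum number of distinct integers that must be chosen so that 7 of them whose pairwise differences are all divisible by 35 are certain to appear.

Integers whose pairwise differences are multiples of 35 are exactly those sharing a remainder mod 35. By the pigeonhole principle, the 35 residue classes mod 35 are the pigeonholes.
With 210 integers one could put 6 in each residue class and have no class reach 7.
The 211th integer pushes some class to 7, so 35·6 + 1 = 211.

211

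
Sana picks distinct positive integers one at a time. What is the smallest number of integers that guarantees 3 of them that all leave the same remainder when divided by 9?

The 9 residue classes mod 9 are the pigeonholes.
With 18 integers one could put 2 in each residue class and have no class reach 3.
The 19th integer pushes some class to 3, so 9·2 + 1 = 19.

19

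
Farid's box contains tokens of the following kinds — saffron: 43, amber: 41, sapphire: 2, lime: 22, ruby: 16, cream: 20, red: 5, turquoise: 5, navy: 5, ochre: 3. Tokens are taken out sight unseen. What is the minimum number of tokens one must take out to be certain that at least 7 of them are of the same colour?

Put each drawn token into a box by colour. The largest draw with every box below 7 takes min(count, 6) from each colour; colours with fewer than 6 contribute all they have.
Σ min(cᵢ, 6) = 6 + 6 + 2 + 6 + 6 + 6 + 5 + 5 + 5 + 3 = 50.
Draw number 50 + 1 = 51 must push one box to 7.

51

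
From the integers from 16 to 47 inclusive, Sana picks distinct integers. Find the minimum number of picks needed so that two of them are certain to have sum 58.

Group the elements by complementary pair {x, 58−x}: {16,42}, {17,41}, {18,40}, …, giving 13 two-element pairs, the single value 29 (it cannot pair with itself since the integers are distinct), and 5 integers whose partner 58−x falls outside [16,47].
By pigeonhole, treating each of those 19 groups as a pigeonhole, one can pick one integer per group — 19 integers — with no two summing to 58.
The 20th integer lands in an occupied pair, forcing a sum of 58.

20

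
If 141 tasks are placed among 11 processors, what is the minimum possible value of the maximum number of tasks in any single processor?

13

The 11 processors are the holes and the 141 tasks are the pigeons.
If every processor held at most 12 tasks, the total would be at most 11 × 12 = 132, which is less than 141.
So some processor holds at least ⌈141/11⌉ = 13 tasks.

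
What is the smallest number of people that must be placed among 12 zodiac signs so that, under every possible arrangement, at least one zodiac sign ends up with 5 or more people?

49

With 48 people one could put exactly 4 in each of the 12 zodiac signs, and no zodiac sign would reach 5.
By pigeonhole, one more person must land in a zodiac sign that already has 4, giving it 5.
So 12 × 4 + 1 = 49 people are required.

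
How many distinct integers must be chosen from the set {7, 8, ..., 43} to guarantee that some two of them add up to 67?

Group the elements by complementary pair {x, 67−x}: {24,43}, {25,42}, {26,41}, …, giving 10 two-element pairs and 17 integers whose partner 67−x falls outside [7,43].
Treating each of those 27 groups as a pigeonhole, one can pick one integer per group — 27 integers — with no two summing to 67.
The 28th integer lands in an occupied pair, forcing a sum of 67.

28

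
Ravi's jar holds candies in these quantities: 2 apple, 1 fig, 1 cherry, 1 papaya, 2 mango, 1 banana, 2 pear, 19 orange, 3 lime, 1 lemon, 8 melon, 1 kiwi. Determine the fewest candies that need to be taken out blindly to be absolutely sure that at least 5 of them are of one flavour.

24

By pigeonhole, the 12 flavours are the holes; the candies drawn are the pigeons.
To avoid 5 of any one flavour, the worst case takes at most 4 of each flavour, or every candy of a flavour that has fewer than 4.
That gives 2 + 1 + 1 + 1 + 2 + 1 + 2 + 4 + 3 + 1 + 4 + 1 = 23 candies with no flavour reaching 5.
The next candy forces some flavour to 5, so 23 + 1 = 24.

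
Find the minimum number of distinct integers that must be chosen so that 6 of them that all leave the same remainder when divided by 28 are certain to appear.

By pigeonhole, the 28 residue classes mod 28 are the pigeonholes.
With 140 integers one could put 5 in each residue class and have no class reach 6.
The 141st integer pushes some class to 6, so 28·5 + 1 = 141.

141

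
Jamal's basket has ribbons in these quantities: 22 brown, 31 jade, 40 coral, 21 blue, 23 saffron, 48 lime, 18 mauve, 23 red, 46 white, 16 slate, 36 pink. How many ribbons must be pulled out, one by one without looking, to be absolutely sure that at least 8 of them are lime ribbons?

284

In the worst case for collecting lime ribbons, every non-lime ribbon comes out first.
There are 22 + 31 + 40 + 21 + 23 + 18 + 23 + 46 + 16 + 36 = 276 non-lime ribbons altogether.
After those, each further ribbon must be lime, so 276 + 8 = 284 draws guarantee 8 lime ribbons.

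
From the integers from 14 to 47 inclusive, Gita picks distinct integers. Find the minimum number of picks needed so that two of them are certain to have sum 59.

19

A set avoiding the sum 59 can contain at most one of each pair {x, 59−x}, plus the 2 elements whose complement lies outside the range.
The integers 30, …, 47 (18 of them) are such a set: any two sum to at least 30+31 = 61 > 59.
Any 19th integer completes one of the 16 pairs, so 19 choices force a sum of 59.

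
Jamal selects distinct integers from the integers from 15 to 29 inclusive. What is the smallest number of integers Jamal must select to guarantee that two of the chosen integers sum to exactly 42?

10

Two chosen integers sum to 42 exactly when both halves of some pair {x, 42−x} with 15 ≤ x ≤ 42−x ≤ 27 are chosen — 6 such pairs.
The remaining 3 elements (those with no distinct partner in range) can never complete a 42-sum, so the worst case takes all of them and one from each pair: 3 + 6 = 9.
Pigeonhole: the 10th integer has to be the second member of some pair, so 9 + 1 = 10.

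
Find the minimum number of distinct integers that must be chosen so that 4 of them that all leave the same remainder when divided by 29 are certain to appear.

The 29 residue classes mod 29 are the pigeonholes.
With 87 integers one could put 3 in each residue class and have no class reach 4.
The 88th integer pushes some class to 4, so 29·3 + 1 = 88.

88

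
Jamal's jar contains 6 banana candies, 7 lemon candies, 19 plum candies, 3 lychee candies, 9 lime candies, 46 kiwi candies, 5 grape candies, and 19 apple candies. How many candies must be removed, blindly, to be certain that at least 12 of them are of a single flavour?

Pigeonhole: put each drawn candy into a box by flavour. The largest draw with every box below 12 takes min(count, 11) from each flavour; flavours with fewer than 11 contribute all they have.
Σ min(cᵢ, 11) = 6 + 7 + 11 + 3 + 9 + 11 + 5 + 11 = 63.
Draw number 63 + 1 = 64 must push one box to 12.

64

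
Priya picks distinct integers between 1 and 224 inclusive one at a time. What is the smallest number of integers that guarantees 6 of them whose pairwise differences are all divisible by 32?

161

Integers whose pairwise differences are multiples of 32 are exactly those sharing a remainder mod 32. Pigeonhole: the 32 residue classes mod 32 are the pigeonholes.
With 160 integers one could put 5 in each residue class and have no class reach 6.
The 161st integer pushes some class to 6, so 32·5 + 1 = 161.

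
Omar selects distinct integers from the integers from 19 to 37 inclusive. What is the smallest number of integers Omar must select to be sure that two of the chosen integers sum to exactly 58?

12

Group the elements by complementary pair {x, 58−x}: {21,37}, {22,36}, {23,35}, …, giving 8 two-element pairs, the single value 29 (it cannot pair with itself since the integers are distinct), and 2 integers whose partner 58−x falls outside [19,37].
Treating each of those 11 groups as a pigeonhole, one can pick one integer per group — 11 integers — with no two summing to 58.
The 12th integer lands in an occupied pair, forcing a sum of 58.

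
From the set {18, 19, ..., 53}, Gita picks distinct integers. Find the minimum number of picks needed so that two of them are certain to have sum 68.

21

A set avoiding the sum 68 can contain at most one of each pair {x, 68−x}, plus the 4 elements whose complement lies outside the range or equal to its own complement.
The integers 34, …, 53 (20 of them) are such a set: any two sum to at least 34+35 = 69 > 68.
By pigeonhole, any 21st integer completes one of the 16 pairs, so 21 choices force a sum of 68.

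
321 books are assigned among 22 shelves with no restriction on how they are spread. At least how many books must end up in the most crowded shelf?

By pigeonhole, the 22 shelves are the holes and the 321 books are the pigeons.
If every shelf held at most 14 books, the total would be at most 22 × 14 = 308, which is less than 321.
So some shelf holds at least ⌈321/22⌉ = 15 books.

15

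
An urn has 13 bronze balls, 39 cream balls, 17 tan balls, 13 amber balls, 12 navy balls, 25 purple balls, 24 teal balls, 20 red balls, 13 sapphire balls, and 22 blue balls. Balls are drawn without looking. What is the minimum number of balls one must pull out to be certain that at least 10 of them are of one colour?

91

Pigeonhole: put each drawn ball into a box by colour. The largest draw with every box below 10 takes min(count, 9) from each colour.
Σ min(cᵢ, 9) = 9 + 9 + 9 + 9 + 9 + 9 + 9 + 9 + 9 + 9 = 90.
Draw number 90 + 1 = 91 must push one box to 10.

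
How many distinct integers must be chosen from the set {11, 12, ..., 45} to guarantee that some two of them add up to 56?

Group the elements by complementary pair {x, 56−x}: {11,45}, {12,44}, {13,43}, …, giving 17 two-element pairs and the single value 28 (it cannot pair with itself since the integers are distinct).
Treating each of those 18 groups as a pigeonhole, one can pick one integer per group — 18 integers — with no two summing to 56.
The 19th integer lands in an occupied pair, forcing a sum of 56.

19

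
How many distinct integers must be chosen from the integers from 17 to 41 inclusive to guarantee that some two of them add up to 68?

Group the elements by complementary pair {x, 68−x}: {27,41}, {28,40}, {29,39}, …, giving 7 two-element pairs, the single value 34 (it cannot pair with itself since the integers are distinct), and 10 integers whose partner 68−x falls outside [17,41].
By the pigeonhole principle, treating each of those 18 groups as a pigeonhole, one can pick one integer per group — 18 integers — with no two summing to 68.
The 19th integer lands in an occupied pair, forcing a sum of 68.

19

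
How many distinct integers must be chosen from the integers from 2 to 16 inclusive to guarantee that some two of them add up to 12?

Group the elements by complementary pair {x, 12−x}: {2,10}, {3,9}, {4,8}, …, giving 4 two-element pairs; the single value 6 (it cannot pair with itself since the integers are distinct); and 6 integers whose partner 12−x falls outside [2,16].
Treating each of those 11 groups as a pigeonhole, one can pick one integer per group — 11 integers — with no two summing to 12.
The 12th integer lands in an occupied pair, forcing a sum of 12.

12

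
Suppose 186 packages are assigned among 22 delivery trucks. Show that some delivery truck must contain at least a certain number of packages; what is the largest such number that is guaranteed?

9

By pigeonhole, the 22 delivery trucks are the holes and the 186 packages are the pigeons.
If every delivery truck held at most 8 packages, the total would be at most 22 × 8 = 176, which is less than 186.
So some delivery truck holds at least ⌈186/22⌉ = 9 packages.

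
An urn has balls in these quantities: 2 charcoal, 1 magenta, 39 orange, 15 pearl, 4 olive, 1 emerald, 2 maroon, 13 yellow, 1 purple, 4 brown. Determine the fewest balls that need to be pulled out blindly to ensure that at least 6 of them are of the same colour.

31

By the pigeonhole principle, put each drawn ball into a box by colour. The largest draw with every box below 6 takes min(count, 5) from each colour; colours with fewer than 5 contribute all they have.
Σ min(cᵢ, 5) = 2 + 1 + 5 + 5 + 4 + 1 + 2 + 5 + 1 + 4 = 30.
Draw number 30 + 1 = 31 must push one box to 6.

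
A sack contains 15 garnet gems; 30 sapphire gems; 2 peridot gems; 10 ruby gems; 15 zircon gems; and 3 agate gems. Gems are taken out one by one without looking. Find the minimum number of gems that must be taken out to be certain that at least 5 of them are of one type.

22

By pigeonhole, put each drawn gem into a box by type. The largest draw with every box below 5 takes min(count, 4) from each type; types with fewer than 4 contribute all they have.
Σ min(cᵢ, 4) = 4 + 4 + 2 + 4 + 4 + 3 = 21.
Draw number 21 + 1 = 22 must push one box to 5.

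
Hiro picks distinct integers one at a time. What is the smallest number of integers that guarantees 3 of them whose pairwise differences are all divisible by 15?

31

Integers whose pairwise differences are multiples of 15 are exactly those sharing a remainder mod 15. The 15 residue classes mod 15 are the pigeonholes.
With 30 integers one could put 2 in each residue class and have no class reach 3.
The 31st integer pushes some class to 3, so 15·2 + 1 = 31.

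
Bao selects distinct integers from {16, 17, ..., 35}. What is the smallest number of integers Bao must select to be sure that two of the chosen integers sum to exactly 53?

12

A set avoiding the sum 53 can contain at most one of each pair {x, 53−x}, plus the 2 elements whose complement lies outside the range.
The integers 16, …, 26 (11 of them) are such a set: any two sum to at least 16+17 = 33 and at most 25+26 = 51 < 53.
Any 12th integer completes one of the 9 pairs, so 12 choices force a sum of 53.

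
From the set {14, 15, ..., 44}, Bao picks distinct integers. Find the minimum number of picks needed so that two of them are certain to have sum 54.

Two chosen integers sum to 54 exactly when both halves of some pair {x, 54−x} with 14 ≤ x ≤ 54−x ≤ 40 are chosen — 13 such pairs.
The remaining 5 elements (those with no distinct partner in range) can never complete a 54-sum, so the worst case takes all of them and one from each pair: 5 + 13 = 18.
By the pigeonhole principle, the 19th integer has to be the second member of some pair, so 18 + 1 = 19.

19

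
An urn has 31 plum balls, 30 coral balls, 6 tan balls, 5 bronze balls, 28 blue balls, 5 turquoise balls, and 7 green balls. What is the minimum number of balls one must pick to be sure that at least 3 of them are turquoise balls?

In the worst case for collecting turquoise balls, every non-turquoise ball comes out first.
There are 31 + 30 + 6 + 5 + 28 + 7 = 107 non-turquoise balls altogether.
After those, each further ball must be turquoise, so 107 + 3 = 110 draws guarantee 3 turquoise balls.

110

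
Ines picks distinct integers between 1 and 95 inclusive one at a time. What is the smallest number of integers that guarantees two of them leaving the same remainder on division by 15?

The 15 residue classes mod 15 are the pigeonholes.
With 15 integers one could put 1 in each residue class and have no class reach 2.
The 16th integer pushes some class to 2, so 15·1 + 1 = 16.

16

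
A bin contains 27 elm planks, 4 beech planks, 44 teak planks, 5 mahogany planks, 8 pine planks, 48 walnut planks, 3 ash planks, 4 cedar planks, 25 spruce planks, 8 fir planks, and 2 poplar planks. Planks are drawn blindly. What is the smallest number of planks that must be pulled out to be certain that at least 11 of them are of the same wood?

75

By the pigeonhole principle, put each drawn plank into a box by wood. The largest draw with every box below 11 takes min(count, 10) from each wood; woods with fewer than 10 contribute all they have.
Σ min(cᵢ, 10) = 10 + 4 + 10 + 5 + 8 + 10 + 3 + 4 + 10 + 8 + 2 = 74.
Draw number 74 + 1 = 75 must push one box to 11.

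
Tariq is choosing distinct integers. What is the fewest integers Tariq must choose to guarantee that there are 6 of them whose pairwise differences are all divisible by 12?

Integers whose pairwise differences are multiples of 12 are exactly those sharing a remainder mod 12. By pigeonhole, the 12 residue classes mod 12 are the pigeonholes.
With 60 integers one could put 5 in each residue class and have no class reach 6.
The 61st integer pushes some class to 6, so 12·5 + 1 = 61.

61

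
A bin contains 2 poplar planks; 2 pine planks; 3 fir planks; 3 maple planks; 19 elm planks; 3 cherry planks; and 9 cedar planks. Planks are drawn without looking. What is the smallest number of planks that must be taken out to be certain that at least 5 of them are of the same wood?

By the pigeonhole principle, the 7 woods are the holes; the planks drawn are the pigeons.
To avoid 5 of any one wood, the worst case takes at most 4 of each wood, or every plank of a wood that has fewer than 4.
That gives 2 + 2 + 3 + 3 + 4 + 3 + 4 = 21 planks with no wood reaching 5.
The next plank forces some wood to 5, so 21 + 1 = 22.

22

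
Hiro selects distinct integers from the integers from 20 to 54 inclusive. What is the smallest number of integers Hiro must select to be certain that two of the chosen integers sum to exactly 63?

Group the elements by complementary pair {x, 63−x}: {20,43}, {21,42}, {22,41}, …, giving 12 two-element pairs and 11 integers whose partner 63−x falls outside [20,54].
Treating each of those 23 groups as a pigeonhole, one can pick one integer per group — 23 integers — with no two summing to 63.
The 24th integer lands in an occupied pair, forcing a sum of 63.

24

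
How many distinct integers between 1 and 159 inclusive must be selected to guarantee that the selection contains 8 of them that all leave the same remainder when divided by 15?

106

By the pigeonhole principle, the 15 residue classes mod 15 are the pigeonholes.
With 105 integers one could put 7 in each residue class and have no class reach 8.
The 106th integer pushes some class to 8, so 15·7 + 1 = 106.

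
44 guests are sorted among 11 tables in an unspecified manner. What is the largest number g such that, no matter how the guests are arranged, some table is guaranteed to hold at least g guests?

By pigeonhole, the 11 tables are the holes and the 44 guests are the pigeons.
If every table held at most 3 guests, the total would be at most 11 × 3 = 33, which is less than 44.
So some table holds at least ⌈44/11⌉ = 4 guests.

4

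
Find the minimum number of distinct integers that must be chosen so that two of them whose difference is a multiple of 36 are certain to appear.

Integers whose pairwise differences are multiples of 36 are exactly those sharing a remainder mod 36. The 36 residue classes mod 36 are the pigeonholes.
With 36 integers one could put 1 in each residue class and have no class reach 2.
The 37th integer pushes some class to 2, so 36·1 + 1 = 37.

37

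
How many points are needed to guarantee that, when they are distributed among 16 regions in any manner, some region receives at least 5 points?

65

With 64 points one could put exactly 4 in each of the 16 regions, and no region would reach 5.
One more point must land in a region that already has 4, giving it 5.
So 16 × 4 + 1 = 65 points are required.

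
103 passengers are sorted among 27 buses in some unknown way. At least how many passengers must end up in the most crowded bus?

By the pigeonhole principle, the 27 buses are the holes and the 103 passengers are the pigeons.
If every bus held at most 3 passengers, the total would be at most 27 × 3 = 81, which is less than 103.
So some bus holds at least ⌈103/27⌉ = 4 passengers.

4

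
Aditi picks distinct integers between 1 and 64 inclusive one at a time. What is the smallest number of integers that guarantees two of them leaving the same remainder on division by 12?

By pigeonhole, the 12 residue classes mod 12 are the pigeonholes.
With 12 integers one could put 1 in each residue class and have no class reach 2.
The 13th integer pushes some class to 2, so 12·1 + 1 = 13.

13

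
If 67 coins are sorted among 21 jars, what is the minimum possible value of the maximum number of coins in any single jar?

4

By pigeonhole, the 21 jars are the holes and the 67 coins are the pigeons.
If every jar held at most 3 coins, the total would be at most 21 × 3 = 63, which is less than 67.
So some jar holds at least ⌈67/21⌉ = 4 coins.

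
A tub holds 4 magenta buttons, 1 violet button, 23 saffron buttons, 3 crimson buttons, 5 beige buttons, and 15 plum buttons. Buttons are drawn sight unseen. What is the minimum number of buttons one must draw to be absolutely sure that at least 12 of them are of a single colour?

Put each drawn button into a box by colour. The largest draw with every box below 12 takes min(count, 11) from each colour; colours with fewer than 11 contribute all they have.
Σ min(cᵢ, 11) = 4 + 1 + 11 + 3 + 5 + 11 = 35.
Draw number 35 + 1 = 36 must push one box to 12.

36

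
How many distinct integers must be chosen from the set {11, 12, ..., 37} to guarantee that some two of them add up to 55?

18

A set avoiding the sum 55 can contain at most one of each pair {x, 55−x}, plus the 7 elements whose complement lies outside the range.
The integers 11, …, 27 (17 of them) are such a set: any two sum to at least 11+12 = 23 and at most 26+27 = 53 < 55.
Pigeonhole: any 18th integer completes one of the 10 pairs, so 18 choices force a sum of 55.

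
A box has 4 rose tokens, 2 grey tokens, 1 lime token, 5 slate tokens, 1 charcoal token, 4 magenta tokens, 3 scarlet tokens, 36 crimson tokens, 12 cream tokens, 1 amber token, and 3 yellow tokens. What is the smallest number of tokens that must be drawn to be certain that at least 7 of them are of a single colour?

Put each drawn token into a box by colour. The largest draw with every box below 7 takes min(count, 6) from each colour; colours with fewer than 6 contribute all they have.
Σ min(cᵢ, 6) = 4 + 2 + 1 + 5 + 1 + 4 + 3 + 6 + 6 + 1 + 3 = 36.
Draw number 36 + 1 = 37 must push one box to 7.

37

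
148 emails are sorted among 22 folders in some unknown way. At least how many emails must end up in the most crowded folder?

7

By the pigeonhole principle, the 22 folders are the holes and the 148 emails are the pigeons.
If every folder held at most 6 emails, the total would be at most 22 × 6 = 132, which is less than 148.
So some folder holds at least ⌈148/22⌉ = 7 emails.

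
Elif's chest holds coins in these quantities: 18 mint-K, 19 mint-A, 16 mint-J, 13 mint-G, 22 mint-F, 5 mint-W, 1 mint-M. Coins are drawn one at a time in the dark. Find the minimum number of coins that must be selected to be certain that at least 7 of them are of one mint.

The 7 mints are the holes; the coins drawn are the pigeons.
To avoid 7 of any one mint, the worst case takes at most 6 of each mint, or every coin of a mint that has fewer than 6.
That gives 6 + 6 + 6 + 6 + 6 + 5 + 1 = 36 coins with no mint reaching 7.
The next coin forces some mint to 7, so 36 + 1 = 37.

37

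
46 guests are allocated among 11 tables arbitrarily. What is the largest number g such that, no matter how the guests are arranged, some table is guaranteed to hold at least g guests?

5

The 11 tables are the holes and the 46 guests are the pigeons.
If every table held at most 4 guests, the total would be at most 11 × 4 = 44, which is less than 46.
So some table holds at least ⌈46/11⌉ = 5 guests.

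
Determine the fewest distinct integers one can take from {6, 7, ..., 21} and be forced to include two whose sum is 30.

Group the elements by complementary pair {x, 30−x}: {9,21}, {10,20}, {11,19}, …, giving 6 two-element pairs; the single value 15 (it cannot pair with itself since the integers are distinct); and 3 integers whose partner 30−x falls outside [6,21].
By pigeonhole, treating each of those 10 groups as a pigeonhole, one can pick one integer per group — 10 integers — with no two summing to 30.
The 11th integer lands in an occupied pair, forcing a sum of 30.

11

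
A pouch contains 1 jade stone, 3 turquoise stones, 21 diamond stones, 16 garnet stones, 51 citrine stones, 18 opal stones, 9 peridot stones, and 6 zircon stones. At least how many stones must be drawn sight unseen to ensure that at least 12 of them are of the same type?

64

The 8 types are the holes; the stones drawn are the pigeons.
To avoid 12 of any one type, the worst case takes at most 11 of each type, or every stone of a type that has fewer than 11.
That gives 1 + 3 + 11 + 11 + 11 + 11 + 9 + 6 = 63 stones with no type reaching 12.
The next stone forces some type to 12, so 63 + 1 = 64.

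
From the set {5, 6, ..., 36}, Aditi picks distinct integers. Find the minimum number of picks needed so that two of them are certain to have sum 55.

24

Group the elements by complementary pair {x, 55−x}: {19,36}, {20,35}, {21,34}, …, giving 9 two-element pairs and 14 integers whose partner 55−x falls outside [5,36].
Pigeonhole: treating each of those 23 groups as a pigeonhole, one can pick one integer per group — 23 integers — with no two summing to 55.
The 24th integer lands in an occupied pair, forcing a sum of 55.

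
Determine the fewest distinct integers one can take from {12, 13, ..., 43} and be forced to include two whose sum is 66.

Two chosen integers sum to 66 exactly when both halves of some pair {x, 66−x} with 23 ≤ x ≤ 66−x ≤ 43 are chosen — 10 such pairs.
The remaining 12 elements (those with no distinct partner in range) can never complete a 66-sum, so the worst case takes all of them and one from each pair: 12 + 10 = 22.
By pigeonhole, the 23rd integer has to be the second member of some pair, so 22 + 1 = 23.

23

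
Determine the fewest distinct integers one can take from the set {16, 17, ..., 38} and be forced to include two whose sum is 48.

Two chosen integers sum to 48 exactly when both halves of some pair {x, 48−x} with 16 ≤ x ≤ 48−x ≤ 32 are chosen — 8 such pairs.
The remaining 7 elements (those with no distinct partner in range) can never complete a 48-sum, so the worst case takes all of them and one from each pair: 7 + 8 = 15.
Pigeonhole: the 16th integer has to be the second member of some pair, so 15 + 1 = 16.

16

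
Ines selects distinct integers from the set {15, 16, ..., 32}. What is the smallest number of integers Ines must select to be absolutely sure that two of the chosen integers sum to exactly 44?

12

Group the elements by complementary pair {x, 44−x}: {15,29}, {16,28}, {17,27}, …, giving 7 two-element pairs, the single value 22 (it cannot pair with itself since the integers are distinct), and 3 integers whose partner 44−x falls outside [15,32].
Pigeonhole: treating each of those 11 groups as a pigeonhole, one can pick one integer per group — 11 integers — with no two summing to 44.
The 12th integer lands in an occupied pair, forcing a sum of 44.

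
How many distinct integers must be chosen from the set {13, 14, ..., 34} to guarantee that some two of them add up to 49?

13

Group the elements by complementary pair {x, 49−x}: {15,34}, {16,33}, {17,32}, …, giving 10 two-element pairs and 2 integers whose partner 49−x falls outside [13,34].
By the pigeonhole principle, treating each of those 12 groups as a pigeonhole, one can pick one integer per group — 12 integers — with no two summing to 49.
The 13th integer lands in an occupied pair, forcing a sum of 49.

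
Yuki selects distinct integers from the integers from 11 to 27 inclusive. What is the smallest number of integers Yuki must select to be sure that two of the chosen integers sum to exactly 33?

Two chosen integers sum to 33 exactly when both halves of some pair {x, 33−x} with 11 ≤ x ≤ 33−x ≤ 22 are chosen — 6 such pairs.
The remaining 5 elements (those with no distinct partner in range) can never complete a 33-sum, so the worst case takes all of them and one from each pair: 5 + 6 = 11.
The 12th integer has to be the second member of some pair, so 11 + 1 = 12.

12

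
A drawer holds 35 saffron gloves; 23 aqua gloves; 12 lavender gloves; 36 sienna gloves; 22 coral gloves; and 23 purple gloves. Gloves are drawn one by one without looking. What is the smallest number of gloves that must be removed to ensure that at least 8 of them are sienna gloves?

123

In the worst case for collecting sienna gloves, every non-sienna glove comes out first.
There are 35 + 23 + 12 + 22 + 23 = 115 non-sienna gloves altogether.
After those, each further glove must be sienna, so 115 + 8 = 123 draws guarantee 8 sienna gloves.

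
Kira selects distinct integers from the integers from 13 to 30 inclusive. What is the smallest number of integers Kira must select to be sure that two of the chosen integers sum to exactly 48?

Group the elements by complementary pair {x, 48−x}: {18,30}, {19,29}, {20,28}, …, giving 6 two-element pairs, the single value 24 (it cannot pair with itself since the integers are distinct), and 5 integers whose partner 48−x falls outside [13,30].
Pigeonhole: treating each of those 12 groups as a pigeonhole, one can pick one integer per group — 12 integers — with no two summing to 48.
The 13th integer lands in an occupied pair, forcing a sum of 48.

13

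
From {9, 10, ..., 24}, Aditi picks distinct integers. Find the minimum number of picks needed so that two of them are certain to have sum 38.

Two chosen integers sum to 38 exactly when both halves of some pair {x, 38−x} with 14 ≤ x ≤ 38−x ≤ 24 are chosen — 5 such pairs.
The remaining 6 elements (those with no distinct partner in range) can never complete a 38-sum, so the worst case takes all of them and one from each pair: 6 + 5 = 11.
The 12th integer has to be the second member of some pair, so 11 + 1 = 12.

12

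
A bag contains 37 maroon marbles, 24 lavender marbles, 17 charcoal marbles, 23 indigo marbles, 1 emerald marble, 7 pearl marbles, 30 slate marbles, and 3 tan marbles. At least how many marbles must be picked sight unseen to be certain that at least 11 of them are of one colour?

62

An adversary could hand out at most 10 marbles per colour (emerald, pearl, tan run out sooner): 10 + 10 + 10 + 10 + 1 + 7 + 10 + 3 = 61 marbles and still no colour has 11.
Pigeonhole: one more marble lands in a colour already at 10, so 62 draws are enough and 61 are not.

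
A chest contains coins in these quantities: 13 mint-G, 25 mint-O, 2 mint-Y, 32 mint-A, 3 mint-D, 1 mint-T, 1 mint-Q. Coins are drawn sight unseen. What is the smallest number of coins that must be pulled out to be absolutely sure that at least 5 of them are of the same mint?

20

Pigeonhole: the 7 mints are the holes; the coins drawn are the pigeons.
To avoid 5 of any one mint, the worst case takes at most 4 of each mint, or every coin of a mint that has fewer than 4.
That gives 4 + 4 + 2 + 4 + 3 + 1 + 1 = 19 coins with no mint reaching 5.
The next coin forces some mint to 5, so 19 + 1 = 20.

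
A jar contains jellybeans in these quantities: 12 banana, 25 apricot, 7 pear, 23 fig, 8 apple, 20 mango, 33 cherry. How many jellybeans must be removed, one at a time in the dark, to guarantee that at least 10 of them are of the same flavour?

61

An adversary could hand out at most 9 jellybeans per flavour (pear, apple run out sooner): 9 + 9 + 7 + 9 + 8 + 9 + 9 = 60 jellybeans and still no flavour has 10.
Pigeonhole: one more jellybean lands in a flavour already at 9, so 61 draws are enough and 60 are not.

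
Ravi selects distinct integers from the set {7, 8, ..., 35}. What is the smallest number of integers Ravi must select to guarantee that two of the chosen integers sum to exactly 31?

21

Two chosen integers sum to 31 exactly when both halves of some pair {x, 31−x} with 7 ≤ x ≤ 31−x ≤ 24 are chosen — 9 such pairs.
The remaining 11 elements (those with no distinct partner in range) can never complete a 31-sum, so the worst case takes all of them and one from each pair: 11 + 9 = 20.
The 21st integer has to be the second member of some pair, so 20 + 1 = 21.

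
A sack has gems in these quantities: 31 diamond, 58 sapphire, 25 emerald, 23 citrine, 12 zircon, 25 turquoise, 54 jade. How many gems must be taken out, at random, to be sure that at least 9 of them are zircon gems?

In the worst case for collecting zircon gems, every non-zircon gem comes out first.
There are 31 + 58 + 25 + 23 + 25 + 54 = 216 non-zircon gems altogether.
After those, each further gem must be zircon, so 216 + 9 = 225 draws guarantee 9 zircon gems.

225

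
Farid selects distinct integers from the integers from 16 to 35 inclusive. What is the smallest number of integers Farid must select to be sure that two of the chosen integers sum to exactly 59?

A set avoiding the sum 59 can contain at most one of each pair {x, 59−x}, plus the 8 elements whose complement lies outside the range.
The integers 16, …, 29 (14 of them) are such a set: any two sum to at least 16+17 = 33 and at most 28+29 = 57 < 59.
By pigeonhole, any 15th integer completes one of the 6 pairs, so 15 choices force a sum of 59.

15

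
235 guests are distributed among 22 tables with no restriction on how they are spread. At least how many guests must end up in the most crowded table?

11

Pigeonhole: the 22 tables are the holes and the 235 guests are the pigeons.
If every table held at most 10 guests, the total would be at most 22 × 10 = 220, which is less than 235.
So some table holds at least ⌈235/22⌉ = 11 guests.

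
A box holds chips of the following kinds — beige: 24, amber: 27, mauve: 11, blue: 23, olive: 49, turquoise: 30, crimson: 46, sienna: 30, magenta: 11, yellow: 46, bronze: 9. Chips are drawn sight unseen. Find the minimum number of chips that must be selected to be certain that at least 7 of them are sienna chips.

In the worst case for collecting sienna chips, every non-sienna chip comes out first.
There are 24 + 27 + 11 + 23 + 49 + 30 + 46 + 11 + 46 + 9 = 276 non-sienna chips altogether.
After those, each further chip must be sienna, so 276 + 7 = 283 draws guarantee 7 sienna chips.

283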